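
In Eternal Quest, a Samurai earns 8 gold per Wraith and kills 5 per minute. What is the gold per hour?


Gold per minute = 8 * 5 = 40
Gold per hour = 40 * 60 = 2400

2400 gold/hour


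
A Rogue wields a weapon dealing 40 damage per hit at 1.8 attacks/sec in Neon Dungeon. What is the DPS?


DPS = damage * attack_speed
= 40 * 1.8
= 72.0

72.0 DPS


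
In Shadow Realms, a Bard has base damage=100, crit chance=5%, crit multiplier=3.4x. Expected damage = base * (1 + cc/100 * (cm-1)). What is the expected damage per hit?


E[dmg] = base * (1 + crit_chance * (crit_mult - 1))
cc as decimal = 5/100 = 0.05
cm - 1 = 3.4 - 1 = 2.4
Bonus factor = 0.05 * 2.4 = 0.12
Total multiplier = 1 + 0.12 = 1.12
Expected damage = 100 * 1.12 = 112.00

112.00 damage


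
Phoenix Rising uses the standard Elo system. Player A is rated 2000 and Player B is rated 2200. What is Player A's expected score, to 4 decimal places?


Elo expected score: Ea = 1/(1 + 10^((Rb-Ra)/400))
Rb - Ra = 2200 - 2000 = 200
(Rb-Ra)/400 = 200/400 = 0.5
10^0.5 = 3.162278
Ea = 1/(1 + 3.162278) = 1/4.162278 = 0.2403

0.2403


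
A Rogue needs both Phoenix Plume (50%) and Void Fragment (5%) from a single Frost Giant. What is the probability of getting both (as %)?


For independent events, P(both) = P(A) * P(B)
= 50% * 5%
= 250 / 100 %
= 2.5%

2.5%


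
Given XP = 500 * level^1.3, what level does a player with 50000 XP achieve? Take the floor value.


XP = 500 * level^1.3, so level = (XP / 500)^(1/1.3)
= (50000 / 500)^(1/1.3)
= 100.0^0.7692
= 34.5511
Floor: level = 34

level 34


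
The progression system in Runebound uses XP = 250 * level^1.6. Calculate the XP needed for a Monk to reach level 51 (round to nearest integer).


XP = 250 * level^1.6
Substitute level = 51:
XP = 250 * 51^1.6
= 250 * 539.6501
= 134913

134913 XP


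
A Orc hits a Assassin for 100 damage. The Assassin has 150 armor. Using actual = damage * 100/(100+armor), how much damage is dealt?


actual = 100 * 100 / (100 + 150)
= 100 * 100 / 250
= 10000 / 250
= 40.00

40.00 damage


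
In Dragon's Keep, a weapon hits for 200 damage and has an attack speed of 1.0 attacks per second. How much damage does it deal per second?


DPS = damage * attack_speed
= 200 * 1.0
= 200.0

200.0 DPS


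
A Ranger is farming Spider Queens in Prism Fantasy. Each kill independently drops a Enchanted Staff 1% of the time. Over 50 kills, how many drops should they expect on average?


Expected drops = kills * (drop_rate / 100)
= 50 * (1 / 100)
= 50 * 0.01
= 0.5

0.5 drops


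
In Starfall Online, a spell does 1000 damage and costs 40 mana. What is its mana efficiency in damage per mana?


Efficiency = damage / mana
= 1000 / 40
= 25.00

25.00 dmg/mana


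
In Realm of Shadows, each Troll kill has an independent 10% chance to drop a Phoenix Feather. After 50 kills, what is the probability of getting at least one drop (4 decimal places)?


P(at least one) = 1 - P(none) = 1 - (1-p)^n
p = 10/100 = 0.1
1 - p = 0.9
(1 - p)^50 = 0.9^50 = 0.005154
P(at least one) = 1 - 0.005154 = 0.9948

0.9948


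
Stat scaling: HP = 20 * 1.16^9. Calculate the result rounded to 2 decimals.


value = base * growth^level
= 20 * 1.16^9
= 20 * 3.802961
= 76.06

76.06 HP


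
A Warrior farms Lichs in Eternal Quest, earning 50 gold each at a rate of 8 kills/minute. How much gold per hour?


Gold per minute = 50 * 8 = 400
Gold per hour = 400 * 60 = 24000

24000 gold/hour


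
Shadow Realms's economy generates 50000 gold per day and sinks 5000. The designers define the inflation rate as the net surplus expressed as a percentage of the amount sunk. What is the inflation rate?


Net gold = 50000 - 5000 = 45000
Inflation rate = net / sunk * 100 = 45000 / 5000 * 100
= 9.0 * 100
= 900.00%

900.00%


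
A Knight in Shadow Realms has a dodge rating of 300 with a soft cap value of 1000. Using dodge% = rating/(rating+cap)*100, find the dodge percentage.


dodge% = 300 / (300 + 1000) * 100
= 300 / 1300 * 100
= 0.230769 * 100
= 23.08%

23.08%


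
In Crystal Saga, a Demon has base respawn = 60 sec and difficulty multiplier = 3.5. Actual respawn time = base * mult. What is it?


Respawn time = base * multiplier
= 60 * 3.5
= 210.0 seconds

210.0 seconds


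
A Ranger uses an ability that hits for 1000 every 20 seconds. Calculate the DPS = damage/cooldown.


DPS = damage / cooldown
= 1000 / 20
= 50.00

50.00 DPS


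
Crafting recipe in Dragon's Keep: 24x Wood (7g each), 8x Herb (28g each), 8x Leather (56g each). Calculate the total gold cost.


Cost breakdown:
  Wood: 24 * 7 = 168
  Herb: 8 * 28 = 224
  Leather: 8 * 56 = 448
Total = 168 + 224 + 448 = 840

840 gold


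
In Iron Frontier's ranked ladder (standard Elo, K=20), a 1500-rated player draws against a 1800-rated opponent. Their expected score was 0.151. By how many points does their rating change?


Elo update: delta = K * (S - Ea), where S = 0.5 (draws)
S - Ea = 0.5 - 0.151 = 0.349
Rating change = 20 * 0.349
= 6.98

6.98 rating points


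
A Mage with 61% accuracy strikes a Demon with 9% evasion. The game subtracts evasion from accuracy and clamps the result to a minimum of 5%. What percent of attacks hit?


accuracy - evasion = 61 - 9 = 52
Apply floor: max(52, 5) = 52
Hit chance = 52%

52%


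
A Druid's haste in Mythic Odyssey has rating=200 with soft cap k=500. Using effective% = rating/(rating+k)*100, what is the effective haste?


effective% = rating / (rating + k) * 100
= 200 / (200 + 500) * 100
= 200 / 700 * 100
= 0.285714 * 100
= 28.57%

28.57%


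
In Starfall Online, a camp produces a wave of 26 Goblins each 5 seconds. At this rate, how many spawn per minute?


Spawns per minute = count * (60 / interval)
= 26 * (60 / 5)
= 26 * 12.0
= 312.0

312.0 per minute


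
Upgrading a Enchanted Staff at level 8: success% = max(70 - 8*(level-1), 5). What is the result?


raw_rate = 70 - 8 * (8 - 1)
= 70 - 8 * 7
= 70 - 56
= 14
Apply floor: max(14, 5) = 14%

14%


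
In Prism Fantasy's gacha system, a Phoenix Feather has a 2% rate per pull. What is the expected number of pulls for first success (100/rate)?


Expected pulls for a geometric distribution = 1/p = 100 / rate%
= 100 / 2
= 50.0

50.0 pulls


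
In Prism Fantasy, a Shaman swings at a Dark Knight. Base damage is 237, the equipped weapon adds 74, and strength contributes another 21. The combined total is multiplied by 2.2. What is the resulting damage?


Sum base + weapon + str = 237 + 74 + 21 = 332
Multiply by 2.2:
332 * 2.2 = 730.4

730.4 damage


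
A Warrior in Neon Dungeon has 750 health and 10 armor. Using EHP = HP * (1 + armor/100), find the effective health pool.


EHP = 750 * (1 + 10/100)
= 750 * (1 + 0.1)
= 750 * 1.1
= 825.0

825.0 EHP


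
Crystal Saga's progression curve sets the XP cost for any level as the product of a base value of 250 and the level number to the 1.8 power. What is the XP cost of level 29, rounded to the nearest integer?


XP = 250 * level^1.8
Substitute level = 29:
XP = 250 * 29^1.8
= 250 * 428.8608
= 107215

107215 XP


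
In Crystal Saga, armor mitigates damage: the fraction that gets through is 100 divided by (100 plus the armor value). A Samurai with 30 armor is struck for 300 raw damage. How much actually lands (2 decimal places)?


actual = 300 * 100 / (100 + 30)
= 300 * 100 / 130
= 30000 / 130
= 230.77

230.77 damage


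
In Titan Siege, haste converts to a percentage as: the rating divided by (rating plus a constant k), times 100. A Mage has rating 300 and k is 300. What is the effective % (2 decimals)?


effective% = rating / (rating + k) * 100
= 300 / (300 + 300) * 100
= 300 / 600 * 100
= 0.5 * 100
= 50.00%

50.00%


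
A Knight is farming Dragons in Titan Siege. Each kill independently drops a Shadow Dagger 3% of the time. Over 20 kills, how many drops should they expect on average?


Expected drops = kills * (drop_rate / 100)
= 20 * (3 / 100)
= 20 * 0.03
= 0.6

0.6 drops


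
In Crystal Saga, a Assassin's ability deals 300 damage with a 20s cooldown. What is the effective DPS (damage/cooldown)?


DPS = damage / cooldown
= 300 / 20
= 15.00

15.00 DPS


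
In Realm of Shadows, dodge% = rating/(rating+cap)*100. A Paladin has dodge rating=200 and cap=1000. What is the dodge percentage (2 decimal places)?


dodge% = 200 / (200 + 1000) * 100
= 200 / 1200 * 100
= 0.166667 * 100
= 16.67%

16.67%


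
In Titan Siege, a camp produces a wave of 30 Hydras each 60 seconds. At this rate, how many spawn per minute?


Spawns per minute = count * (60 / interval)
= 30 * (60 / 60)
= 30 * 1.0
= 30.0

30.0 per minute


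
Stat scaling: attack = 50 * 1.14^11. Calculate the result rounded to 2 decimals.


value = base * growth^level
= 50 * 1.14^11
= 50 * 4.226232
= 211.31

211.31 attack


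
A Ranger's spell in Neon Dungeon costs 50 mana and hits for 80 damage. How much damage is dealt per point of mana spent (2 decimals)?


Efficiency = damage / mana
= 80 / 50
= 1.60

1.60 dmg/mana


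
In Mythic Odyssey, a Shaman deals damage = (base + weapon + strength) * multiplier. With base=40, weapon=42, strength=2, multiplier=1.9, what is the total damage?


Sum base + weapon + str = 40 + 42 + 2 = 84
Multiply by 1.9:
84 * 1.9 = 159.6

159.6 damage


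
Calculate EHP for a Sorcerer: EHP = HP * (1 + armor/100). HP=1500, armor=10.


EHP = 1500 * (1 + 10/100)
= 1500 * (1 + 0.1)
= 1500 * 1.1
= 1650.0

1650.0 EHP


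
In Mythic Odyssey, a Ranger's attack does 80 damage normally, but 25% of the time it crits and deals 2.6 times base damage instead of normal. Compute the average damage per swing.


E[dmg] = base * (1 + crit_chance * (crit_mult - 1))
cc as decimal = 25/100 = 0.25
cm - 1 = 2.6 - 1 = 1.6
Bonus factor = 0.25 * 1.6 = 0.4
Total multiplier = 1 + 0.4 = 1.4
Expected damage = 80 * 1.4 = 112.00

112.00 damage


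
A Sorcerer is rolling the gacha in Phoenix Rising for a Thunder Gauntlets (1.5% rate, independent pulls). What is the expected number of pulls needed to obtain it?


Expected pulls for a geometric distribution = 1/p = 100 / rate%
= 100 / 1.5
= 66.67

66.67 pulls


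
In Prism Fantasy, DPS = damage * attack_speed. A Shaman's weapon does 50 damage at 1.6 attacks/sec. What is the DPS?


DPS = damage * attack_speed
= 50 * 1.6
= 80.0

80.0 DPS


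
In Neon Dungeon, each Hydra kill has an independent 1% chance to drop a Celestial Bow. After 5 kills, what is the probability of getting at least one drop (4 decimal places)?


P(at least one) = 1 - P(none) = 1 - (1-p)^n
p = 1/100 = 0.01
1 - p = 0.99
(1 - p)^5 = 0.99^5 = 0.950990
P(at least one) = 1 - 0.950990 = 0.0490

0.0490


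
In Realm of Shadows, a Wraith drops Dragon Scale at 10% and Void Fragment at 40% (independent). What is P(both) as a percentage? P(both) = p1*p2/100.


For independent events, P(both) = P(A) * P(B)
= 10% * 40%
= 400 / 100 %
= 4.0%

4.0%


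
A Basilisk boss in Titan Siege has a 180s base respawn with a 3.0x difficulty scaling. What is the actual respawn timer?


Respawn time = base * multiplier
= 180 * 3.0
= 540.0 seconds

540.0 seconds


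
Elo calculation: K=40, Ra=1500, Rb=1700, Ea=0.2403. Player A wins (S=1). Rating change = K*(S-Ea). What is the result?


Elo update: delta = K * (S - Ea), where S = 1 (wins)
S - Ea = 1 - 0.2403 = 0.7597
Rating change = 40 * 0.7597
= 30.39

30.39 rating points


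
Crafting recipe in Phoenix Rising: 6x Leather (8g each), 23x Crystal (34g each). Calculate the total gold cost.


Cost breakdown:
  Leather: 6 * 8 = 48
  Crystal: 23 * 34 = 782
Total = 48 + 782 = 830

830 gold


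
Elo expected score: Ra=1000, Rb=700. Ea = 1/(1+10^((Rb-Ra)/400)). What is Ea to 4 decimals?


Elo expected score: Ea = 1/(1 + 10^((Rb-Ra)/400))
Rb - Ra = 700 - 1000 = -300
(Rb-Ra)/400 = -300/400 = -0.75
10^-0.75 = 0.177828
Ea = 1/(1 + 0.177828) = 1/1.177828 = 0.8490

0.8490


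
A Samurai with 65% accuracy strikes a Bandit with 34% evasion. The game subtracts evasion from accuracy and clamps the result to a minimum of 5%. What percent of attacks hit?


accuracy - evasion = 65 - 34 = 31
Apply floor: max(31, 5) = 31
Hit chance = 31%

31%


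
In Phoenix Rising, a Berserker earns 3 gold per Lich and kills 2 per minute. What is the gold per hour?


Gold per minute = 3 * 2 = 6
Gold per hour = 6 * 60 = 360

360 gold/hour


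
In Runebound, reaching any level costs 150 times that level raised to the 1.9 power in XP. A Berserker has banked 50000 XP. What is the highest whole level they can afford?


XP = 150 * level^1.9, so level = (XP / 150)^(1/1.9)
= (50000 / 150)^(1/1.9)
= 333.3333^0.5263
= 21.2731
Floor: level = 21

level 21


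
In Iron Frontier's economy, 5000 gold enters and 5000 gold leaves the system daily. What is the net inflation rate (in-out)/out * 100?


Net gold = 5000 - 5000 = 0
Inflation rate = net / sunk * 100 = 0 / 5000 * 100
= 0.0 * 100
= 0.00%

0.00%


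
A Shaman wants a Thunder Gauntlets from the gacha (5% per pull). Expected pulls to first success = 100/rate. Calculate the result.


Expected pulls for a geometric distribution = 1/p = 100 / rate%
= 100 / 5
= 20.0

20.0 pulls


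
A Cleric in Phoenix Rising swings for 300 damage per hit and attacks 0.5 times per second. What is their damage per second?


DPS = damage * attack_speed
= 300 * 0.5
= 150.0

150.0 DPS


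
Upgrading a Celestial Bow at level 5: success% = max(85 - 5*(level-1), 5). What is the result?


raw_rate = 85 - 5 * (5 - 1)
= 85 - 5 * 4
= 85 - 20
= 65
Apply floor: max(65, 5) = 65%

65%


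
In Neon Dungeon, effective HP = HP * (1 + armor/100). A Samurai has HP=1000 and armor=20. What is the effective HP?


EHP = 1000 * (1 + 20/100)
= 1000 * (1 + 0.2)
= 1000 * 1.2
= 1200.0

1200.0 EHP


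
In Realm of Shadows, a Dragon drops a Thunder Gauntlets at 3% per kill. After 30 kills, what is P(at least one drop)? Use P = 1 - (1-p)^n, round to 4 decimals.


P(at least one) = 1 - P(none) = 1 - (1-p)^n
p = 3/100 = 0.03
1 - p = 0.97
(1 - p)^30 = 0.97^30 = 0.401007
P(at least one) = 1 - 0.401007 = 0.5990

0.5990


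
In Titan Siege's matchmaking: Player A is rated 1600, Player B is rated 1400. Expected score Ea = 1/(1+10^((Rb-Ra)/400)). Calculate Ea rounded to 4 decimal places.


Elo expected score: Ea = 1/(1 + 10^((Rb-Ra)/400))
Rb - Ra = 1400 - 1600 = -200
(Rb-Ra)/400 = -200/400 = -0.5
10^-0.5 = 0.316228
Ea = 1/(1 + 0.316228) = 1/1.316228 = 0.7597

0.7597


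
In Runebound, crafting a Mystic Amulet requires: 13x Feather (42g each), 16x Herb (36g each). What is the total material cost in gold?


Cost breakdown:
  Feather: 13 * 42 = 546
  Herb: 16 * 36 = 576
Total = 546 + 576 = 1122

1122 gold


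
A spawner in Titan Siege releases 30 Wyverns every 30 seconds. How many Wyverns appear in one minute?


Spawns per minute = count * (60 / interval)
= 30 * (60 / 30)
= 30 * 2.0
= 60.0

60.0 per minute


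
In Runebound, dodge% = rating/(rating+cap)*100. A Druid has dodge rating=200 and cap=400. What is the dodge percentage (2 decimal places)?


dodge% = 200 / (200 + 400) * 100
= 200 / 600 * 100
= 0.333333 * 100
= 33.33%

33.33%


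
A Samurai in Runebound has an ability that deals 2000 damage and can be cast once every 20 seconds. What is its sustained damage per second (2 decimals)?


DPS = damage / cooldown
= 2000 / 20
= 100.00

100.00 DPS


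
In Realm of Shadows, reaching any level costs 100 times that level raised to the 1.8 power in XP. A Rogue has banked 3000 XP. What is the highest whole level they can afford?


XP = 100 * level^1.8, so level = (XP / 100)^(1/1.8)
= (3000 / 100)^(1/1.8)
= 30.0^0.5556
= 6.6164
Floor: level = 6

level 6


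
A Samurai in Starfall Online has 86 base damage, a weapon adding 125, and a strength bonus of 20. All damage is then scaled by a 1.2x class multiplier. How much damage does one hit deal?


Sum base + weapon + str = 86 + 125 + 20 = 231
Multiply by 1.2:
231 * 1.2 = 277.2

277.2 damage


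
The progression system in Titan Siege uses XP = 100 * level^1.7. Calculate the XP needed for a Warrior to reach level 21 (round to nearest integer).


XP = 100 * level^1.7
Substitute level = 21:
XP = 100 * 21^1.7
= 100 * 176.9183
= 17692

17692 XP


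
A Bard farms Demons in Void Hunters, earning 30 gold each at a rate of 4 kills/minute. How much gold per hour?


Gold per minute = 30 * 4 = 120
Gold per hour = 120 * 60 = 7200

7200 gold/hour


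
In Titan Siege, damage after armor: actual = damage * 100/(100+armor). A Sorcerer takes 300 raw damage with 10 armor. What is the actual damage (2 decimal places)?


actual = 300 * 100 / (100 + 10)
= 300 * 100 / 110
= 30000 / 110
= 272.73

272.73 damage


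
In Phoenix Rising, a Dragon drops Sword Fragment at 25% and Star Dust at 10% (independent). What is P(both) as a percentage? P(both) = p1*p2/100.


For independent events, P(both) = P(A) * P(B)
= 25% * 10%
= 250 / 100 %
= 2.5%

2.5%


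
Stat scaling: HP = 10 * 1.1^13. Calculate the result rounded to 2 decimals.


value = base * growth^level
= 10 * 1.1^13
= 10 * 3.452271
= 34.52

34.52 HP


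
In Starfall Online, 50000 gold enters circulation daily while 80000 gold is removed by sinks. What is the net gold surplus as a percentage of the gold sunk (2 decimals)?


Net gold = 50000 - 80000 = -30000
Inflation rate = net / sunk * 100 = -30000 / 80000 * 100
= -0.375 * 100
= -37.50%

-37.50%


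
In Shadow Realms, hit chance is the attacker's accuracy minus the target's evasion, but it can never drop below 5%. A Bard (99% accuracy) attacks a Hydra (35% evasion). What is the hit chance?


accuracy - evasion = 99 - 35 = 64
Apply floor: max(64, 5) = 64
Hit chance = 64%

64%


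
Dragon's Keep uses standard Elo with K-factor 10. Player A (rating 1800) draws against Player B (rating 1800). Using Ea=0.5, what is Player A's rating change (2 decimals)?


Elo update: delta = K * (S - Ea), where S = 0.5 (draws)
S - Ea = 0.5 - 0.5 = 0.0
Rating change = 10 * 0.0
= 0.00

0.00 rating points


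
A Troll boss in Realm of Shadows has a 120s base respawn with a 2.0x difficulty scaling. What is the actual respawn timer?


Respawn time = base * multiplier
= 120 * 2.0
= 240.0 seconds

240.0 seconds


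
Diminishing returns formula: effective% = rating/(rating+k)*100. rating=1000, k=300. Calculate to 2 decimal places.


effective% = rating / (rating + k) * 100
= 1000 / (1000 + 300) * 100
= 1000 / 1300 * 100
= 0.769231 * 100
= 76.92%

76.92%


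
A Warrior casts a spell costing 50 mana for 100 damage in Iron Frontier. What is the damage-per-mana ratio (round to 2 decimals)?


Efficiency = damage / mana
= 100 / 50
= 2.00

2.00 dmg/mana


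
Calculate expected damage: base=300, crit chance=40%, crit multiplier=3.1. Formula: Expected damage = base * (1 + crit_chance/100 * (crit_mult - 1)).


E[dmg] = base * (1 + crit_chance * (crit_mult - 1))
cc as decimal = 40/100 = 0.4
cm - 1 = 3.1 - 1 = 2.1
Bonus factor = 0.4 * 2.1 = 0.84
Total multiplier = 1 + 0.84 = 1.84
Expected damage = 300 * 1.84 = 552.00

552.00 damage


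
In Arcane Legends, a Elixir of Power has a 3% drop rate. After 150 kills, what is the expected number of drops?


Expected drops = kills * (drop_rate / 100)
= 150 * (3 / 100)
= 150 * 0.03
= 4.5

4.5 drops


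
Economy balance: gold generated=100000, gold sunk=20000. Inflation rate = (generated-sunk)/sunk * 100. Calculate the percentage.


Net gold = 100000 - 20000 = 80000
Inflation rate = net / sunk * 100 = 80000 / 20000 * 100
= 4.0 * 100
= 400.00%

400.00%


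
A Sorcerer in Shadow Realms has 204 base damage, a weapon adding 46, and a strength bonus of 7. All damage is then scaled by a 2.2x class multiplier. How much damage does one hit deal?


Sum base + weapon + str = 204 + 46 + 7 = 257
Multiply by 2.2:
257 * 2.2 = 565.4

565.4 damage


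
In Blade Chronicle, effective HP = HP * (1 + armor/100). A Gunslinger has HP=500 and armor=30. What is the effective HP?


EHP = 500 * (1 + 30/100)
= 500 * (1 + 0.3)
= 500 * 1.3
= 650.0

650.0 EHP


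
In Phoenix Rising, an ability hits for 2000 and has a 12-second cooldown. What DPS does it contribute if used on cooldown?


DPS = damage / cooldown
= 2000 / 12
= 166.67

166.67 DPS


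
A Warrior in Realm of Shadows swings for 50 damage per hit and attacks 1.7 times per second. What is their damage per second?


DPS = damage * attack_speed
= 50 * 1.7
= 85.0

85.0 DPS


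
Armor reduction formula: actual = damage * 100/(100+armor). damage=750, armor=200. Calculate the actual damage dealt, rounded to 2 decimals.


actual = 750 * 100 / (100 + 200)
= 750 * 100 / 300
= 75000 / 300
= 250.00

250.00 damage


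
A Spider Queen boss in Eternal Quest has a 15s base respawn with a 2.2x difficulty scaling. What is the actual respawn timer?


Respawn time = base * multiplier
= 15 * 2.2
= 33.0 seconds

33.0 seconds


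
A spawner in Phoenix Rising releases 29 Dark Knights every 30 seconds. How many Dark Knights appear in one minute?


Spawns per minute = count * (60 / interval)
= 29 * (60 / 30)
= 29 * 2.0
= 58.0

58.0 per minute


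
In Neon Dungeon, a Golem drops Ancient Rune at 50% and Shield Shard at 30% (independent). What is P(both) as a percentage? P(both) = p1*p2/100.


For independent events, P(both) = P(A) * P(B)
= 50% * 30%
= 1500 / 100 %
= 15.0%

15.0%


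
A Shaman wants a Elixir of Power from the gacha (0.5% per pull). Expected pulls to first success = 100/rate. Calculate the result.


Expected pulls for a geometric distribution = 1/p = 100 / rate%
= 100 / 0.5
= 200.0

200.0 pulls


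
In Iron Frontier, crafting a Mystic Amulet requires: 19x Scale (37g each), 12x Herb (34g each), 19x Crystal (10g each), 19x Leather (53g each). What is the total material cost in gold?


Cost breakdown:
  Scale: 19 * 37 = 703
  Herb: 12 * 34 = 408
  Crystal: 19 * 10 = 190
  Leather: 19 * 53 = 1007
Total = 703 + 408 + 190 + 1007 = 2308

2308 gold


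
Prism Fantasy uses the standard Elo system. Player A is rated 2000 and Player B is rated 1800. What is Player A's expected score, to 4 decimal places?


Elo expected score: Ea = 1/(1 + 10^((Rb-Ra)/400))
Rb - Ra = 1800 - 2000 = -200
(Rb-Ra)/400 = -200/400 = -0.5
10^-0.5 = 0.316228
Ea = 1/(1 + 0.316228) = 1/1.316228 = 0.7597

0.7597


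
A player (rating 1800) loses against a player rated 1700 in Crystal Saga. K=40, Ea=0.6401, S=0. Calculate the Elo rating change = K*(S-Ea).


Elo update: delta = K * (S - Ea), where S = 0 (loses)
S - Ea = 0 - 0.6401 = -0.6401
Rating change = 40 * -0.6401
= -25.60

-25.60 rating points


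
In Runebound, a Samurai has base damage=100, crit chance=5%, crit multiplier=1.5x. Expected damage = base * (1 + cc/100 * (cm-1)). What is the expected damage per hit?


E[dmg] = base * (1 + crit_chance * (crit_mult - 1))
cc as decimal = 5/100 = 0.05
cm - 1 = 1.5 - 1 = 0.5
Bonus factor = 0.05 * 0.5 = 0.025
Total multiplier = 1 + 0.025 = 1.025
Expected damage = 100 * 1.025 = 102.50

102.50 damage


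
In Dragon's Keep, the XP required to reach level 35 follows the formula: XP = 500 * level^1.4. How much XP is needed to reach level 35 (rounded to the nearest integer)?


XP = 500 * level^1.4
Substitute level = 35:
XP = 500 * 35^1.4
= 500 * 145.1093
= 72555

72555 XP


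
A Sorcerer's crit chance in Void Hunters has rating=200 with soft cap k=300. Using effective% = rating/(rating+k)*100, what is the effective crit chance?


effective% = rating / (rating + k) * 100
= 200 / (200 + 300) * 100
= 200 / 500 * 100
= 0.4 * 100
= 40.00%

40.00%


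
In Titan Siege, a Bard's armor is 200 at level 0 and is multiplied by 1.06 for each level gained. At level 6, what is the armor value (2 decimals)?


value = base * growth^level
= 200 * 1.06^6
= 200 * 1.418519
= 283.70

283.70 armor


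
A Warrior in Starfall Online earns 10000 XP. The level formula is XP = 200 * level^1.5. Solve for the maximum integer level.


XP = 200 * level^1.5, so level = (XP / 200)^(1/1.5)
= (10000 / 200)^(1/1.5)
= 50.0^0.6667
= 13.5721
Floor: level = 13

level 13


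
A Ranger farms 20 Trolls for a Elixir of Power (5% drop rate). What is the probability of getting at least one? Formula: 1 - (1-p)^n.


P(at least one) = 1 - P(none) = 1 - (1-p)^n
p = 5/100 = 0.05
1 - p = 0.95
(1 - p)^20 = 0.95^20 = 0.358486
P(at least one) = 1 - 0.358486 = 0.6415

0.6415


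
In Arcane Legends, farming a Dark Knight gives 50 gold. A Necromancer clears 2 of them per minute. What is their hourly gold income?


Gold per minute = 50 * 2 = 100
Gold per hour = 100 * 60 = 6000

6000 gold/hour


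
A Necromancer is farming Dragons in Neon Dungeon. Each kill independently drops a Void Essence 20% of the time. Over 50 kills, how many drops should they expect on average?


Expected drops = kills * (drop_rate / 100)
= 50 * (20 / 100)
= 50 * 0.2
= 10.0

10.0 drops


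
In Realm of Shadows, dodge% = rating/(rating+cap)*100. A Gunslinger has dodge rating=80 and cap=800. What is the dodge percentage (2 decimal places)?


dodge% = 80 / (80 + 800) * 100
= 80 / 880 * 100
= 0.090909 * 100
= 9.09%

9.09%


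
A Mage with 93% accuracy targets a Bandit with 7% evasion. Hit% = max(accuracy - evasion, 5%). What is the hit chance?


accuracy - evasion = 93 - 7 = 86
Apply floor: max(86, 5) = 86
Hit chance = 86%

86%


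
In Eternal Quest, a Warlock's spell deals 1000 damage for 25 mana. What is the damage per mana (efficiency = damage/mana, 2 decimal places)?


Efficiency = damage / mana
= 1000 / 25
= 40.00

40.00 dmg/mana


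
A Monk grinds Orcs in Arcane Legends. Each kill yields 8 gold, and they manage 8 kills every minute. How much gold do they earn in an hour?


Gold per minute = 8 * 8 = 64
Gold per hour = 64 * 60 = 3840

3840 gold/hour


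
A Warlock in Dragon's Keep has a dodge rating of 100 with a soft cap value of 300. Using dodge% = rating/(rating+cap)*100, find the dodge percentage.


dodge% = 100 / (100 + 300) * 100
= 100 / 400 * 100
= 0.25 * 100
= 25.00%

25.00%


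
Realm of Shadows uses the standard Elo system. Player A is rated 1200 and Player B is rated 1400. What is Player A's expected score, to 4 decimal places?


Elo expected score: Ea = 1/(1 + 10^((Rb-Ra)/400))
Rb - Ra = 1400 - 1200 = 200
(Rb-Ra)/400 = 200/400 = 0.5
10^0.5 = 3.162278
Ea = 1/(1 + 3.162278) = 1/4.162278 = 0.2403

0.2403


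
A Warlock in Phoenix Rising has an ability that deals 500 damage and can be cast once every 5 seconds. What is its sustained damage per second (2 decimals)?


DPS = damage / cooldown
= 500 / 5
= 100.00

100.00 DPS


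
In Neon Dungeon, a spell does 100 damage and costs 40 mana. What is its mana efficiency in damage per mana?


Efficiency = damage / mana
= 100 / 40
= 2.50

2.50 dmg/mana


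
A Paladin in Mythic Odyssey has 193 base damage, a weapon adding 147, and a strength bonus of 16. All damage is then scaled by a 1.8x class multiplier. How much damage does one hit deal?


Sum base + weapon + str = 193 + 147 + 16 = 356
Multiply by 1.8:
356 * 1.8 = 640.8

640.8 damage


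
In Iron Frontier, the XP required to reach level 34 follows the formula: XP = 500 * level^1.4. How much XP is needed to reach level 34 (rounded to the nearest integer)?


XP = 500 * level^1.4
Substitute level = 34:
XP = 500 * 34^1.4
= 500 * 139.3383
= 69669

69669 XP


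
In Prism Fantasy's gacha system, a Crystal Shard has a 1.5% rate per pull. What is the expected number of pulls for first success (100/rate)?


Expected pulls for a geometric distribution = 1/p = 100 / rate%
= 100 / 1.5
= 66.67

66.67 pulls


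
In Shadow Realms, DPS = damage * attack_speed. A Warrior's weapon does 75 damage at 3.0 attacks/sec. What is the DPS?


DPS = damage * attack_speed
= 75 * 3.0
= 225.0

225.0 DPS


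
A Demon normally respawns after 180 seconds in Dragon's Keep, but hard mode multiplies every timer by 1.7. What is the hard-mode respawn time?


Respawn time = base * multiplier
= 180 * 1.7
= 306.0 seconds

306.0 seconds


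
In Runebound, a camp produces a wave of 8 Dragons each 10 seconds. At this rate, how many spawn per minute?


Spawns per minute = count * (60 / interval)
= 8 * (60 / 10)
= 8 * 6.0
= 48.0

48.0 per minute


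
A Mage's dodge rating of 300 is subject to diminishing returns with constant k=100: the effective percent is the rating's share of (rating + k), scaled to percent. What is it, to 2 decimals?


effective% = rating / (rating + k) * 100
= 300 / (300 + 100) * 100
= 300 / 400 * 100
= 0.75 * 100
= 75.00%

75.00%


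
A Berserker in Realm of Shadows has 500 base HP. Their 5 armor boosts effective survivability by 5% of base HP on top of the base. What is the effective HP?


EHP = 500 * (1 + 5/100)
= 500 * (1 + 0.05)
= 500 * 1.05
= 525.0

525.0 EHP


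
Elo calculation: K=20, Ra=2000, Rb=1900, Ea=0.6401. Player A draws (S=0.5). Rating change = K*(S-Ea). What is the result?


Elo update: delta = K * (S - Ea), where S = 0.5 (draws)
S - Ea = 0.5 - 0.6401 = -0.1401
Rating change = 20 * -0.1401
= -2.80

-2.80 rating points


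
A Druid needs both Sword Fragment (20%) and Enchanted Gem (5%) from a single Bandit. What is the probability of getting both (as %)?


For independent events, P(both) = P(A) * P(B)
= 20% * 5%
= 100 / 100 %
= 1.0%

1.0%


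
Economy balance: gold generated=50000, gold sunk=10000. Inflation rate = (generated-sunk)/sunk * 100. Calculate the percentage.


Net gold = 50000 - 10000 = 40000
Inflation rate = net / sunk * 100 = 40000 / 10000 * 100
= 4.0 * 100
= 400.00%

400.00%


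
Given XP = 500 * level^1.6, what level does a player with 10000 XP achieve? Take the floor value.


XP = 500 * level^1.6, so level = (XP / 500)^(1/1.6)
= (10000 / 500)^(1/1.6)
= 20.0^0.625
= 6.5034
Floor: level = 6

level 6


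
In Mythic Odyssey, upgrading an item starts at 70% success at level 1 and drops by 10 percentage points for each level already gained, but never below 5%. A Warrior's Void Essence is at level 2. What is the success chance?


raw_rate = 70 - 10 * (2 - 1)
= 70 - 10 * 1
= 70 - 10
= 60
Apply floor: max(60, 5) = 60%

60%


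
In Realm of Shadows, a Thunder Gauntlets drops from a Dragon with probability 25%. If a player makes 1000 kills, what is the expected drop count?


Expected drops = kills * (drop_rate / 100)
= 1000 * (25 / 100)
= 1000 * 0.25
= 250.0

250.0 drops


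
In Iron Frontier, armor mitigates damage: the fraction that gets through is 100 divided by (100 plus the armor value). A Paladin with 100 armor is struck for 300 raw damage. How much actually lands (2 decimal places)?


actual = 300 * 100 / (100 + 100)
= 300 * 100 / 200
= 30000 / 200
= 150.00

150.00 damage


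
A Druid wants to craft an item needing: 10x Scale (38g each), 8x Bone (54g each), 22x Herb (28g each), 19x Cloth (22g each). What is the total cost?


Cost breakdown:
  Scale: 10 * 38 = 380
  Bone: 8 * 54 = 432
  Herb: 22 * 28 = 616
  Cloth: 19 * 22 = 418
Total = 380 + 432 + 616 + 418 = 1846

1846 gold


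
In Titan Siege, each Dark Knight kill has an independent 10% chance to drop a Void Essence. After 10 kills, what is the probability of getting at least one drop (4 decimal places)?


P(at least one) = 1 - P(none) = 1 - (1-p)^n
p = 10/100 = 0.1
1 - p = 0.9
(1 - p)^10 = 0.9^10 = 0.348678
P(at least one) = 1 - 0.348678 = 0.6513

0.6513


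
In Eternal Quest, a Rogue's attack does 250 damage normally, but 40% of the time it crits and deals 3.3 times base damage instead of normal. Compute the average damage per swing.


E[dmg] = base * (1 + crit_chance * (crit_mult - 1))
cc as decimal = 40/100 = 0.4
cm - 1 = 3.3 - 1 = 2.3
Bonus factor = 0.4 * 2.3 = 0.92
Total multiplier = 1 + 0.92 = 1.92
Expected damage = 250 * 1.92 = 480.00

480.00 damage


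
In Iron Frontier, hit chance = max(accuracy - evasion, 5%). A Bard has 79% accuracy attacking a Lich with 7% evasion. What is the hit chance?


accuracy - evasion = 79 - 7 = 72
Apply floor: max(72, 5) = 72
Hit chance = 72%

72%


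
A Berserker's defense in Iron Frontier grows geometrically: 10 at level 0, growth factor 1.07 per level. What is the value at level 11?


value = base * growth^level
= 10 * 1.07^11
= 10 * 2.104852
= 21.05

21.05 defense


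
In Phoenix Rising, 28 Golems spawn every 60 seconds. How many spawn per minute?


Spawns per minute = count * (60 / interval)
= 28 * (60 / 60)
= 28 * 1.0
= 28.0

28.0 per minute


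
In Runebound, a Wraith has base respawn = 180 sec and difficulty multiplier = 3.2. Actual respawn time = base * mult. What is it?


Respawn time = base * multiplier
= 180 * 3.2
= 576.0 seconds

576.0 seconds


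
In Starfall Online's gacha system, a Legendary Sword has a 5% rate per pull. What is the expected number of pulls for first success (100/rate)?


Expected pulls for a geometric distribution = 1/p = 100 / rate%
= 100 / 5
= 20.0

20.0 pulls


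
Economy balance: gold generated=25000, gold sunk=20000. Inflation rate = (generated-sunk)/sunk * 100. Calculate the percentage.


Net gold = 25000 - 20000 = 5000
Inflation rate = net / sunk * 100 = 5000 / 20000 * 100
= 0.25 * 100
= 25.00%

25.00%


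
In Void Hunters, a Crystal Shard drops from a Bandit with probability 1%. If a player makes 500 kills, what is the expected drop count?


Expected drops = kills * (drop_rate / 100)
= 500 * (1 / 100)
= 500 * 0.01
= 5.0

5.0 drops


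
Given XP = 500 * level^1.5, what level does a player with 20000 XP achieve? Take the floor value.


XP = 500 * level^1.5, so level = (XP / 500)^(1/1.5)
= (20000 / 500)^(1/1.5)
= 40.0^0.6667
= 11.6961
Floor: level = 11

level 11


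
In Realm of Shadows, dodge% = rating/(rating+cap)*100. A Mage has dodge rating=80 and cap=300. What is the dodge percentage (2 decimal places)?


dodge% = 80 / (80 + 300) * 100
= 80 / 380 * 100
= 0.210526 * 100
= 21.05%

21.05%


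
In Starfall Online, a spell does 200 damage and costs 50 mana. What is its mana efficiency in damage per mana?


Efficiency = damage / mana
= 200 / 50
= 4.00

4.00 dmg/mana


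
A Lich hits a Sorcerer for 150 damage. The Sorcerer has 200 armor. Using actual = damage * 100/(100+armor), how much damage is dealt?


actual = 150 * 100 / (100 + 200)
= 150 * 100 / 300
= 15000 / 300
= 50.00

50.00 damage


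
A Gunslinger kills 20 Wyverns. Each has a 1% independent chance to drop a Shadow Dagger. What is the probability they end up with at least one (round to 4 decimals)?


P(at least one) = 1 - P(none) = 1 - (1-p)^n
p = 1/100 = 0.01
1 - p = 0.99
(1 - p)^20 = 0.99^20 = 0.817907
P(at least one) = 1 - 0.817907 = 0.1821

0.1821


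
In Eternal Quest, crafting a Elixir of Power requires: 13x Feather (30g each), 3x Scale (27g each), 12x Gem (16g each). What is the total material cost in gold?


Cost breakdown:
  Feather: 13 * 30 = 390
  Scale: 3 * 27 = 81
  Gem: 12 * 16 = 192
Total = 390 + 81 + 192 = 663

663 gold


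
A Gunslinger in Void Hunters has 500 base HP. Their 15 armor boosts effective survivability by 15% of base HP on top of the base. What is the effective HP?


EHP = 500 * (1 + 15/100)
= 500 * (1 + 0.15)
= 500 * 1.15
= 575.0

575.0 EHP


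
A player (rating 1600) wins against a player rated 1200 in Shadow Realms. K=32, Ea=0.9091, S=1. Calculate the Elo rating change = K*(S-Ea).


Elo update: delta = K * (S - Ea), where S = 1 (wins)
S - Ea = 1 - 0.9091 = 0.0909
Rating change = 32 * 0.0909
= 2.91

2.91 rating points


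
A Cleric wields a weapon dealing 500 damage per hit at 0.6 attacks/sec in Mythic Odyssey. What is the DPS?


DPS = damage * attack_speed
= 500 * 0.6
= 300.0

300.0 DPS


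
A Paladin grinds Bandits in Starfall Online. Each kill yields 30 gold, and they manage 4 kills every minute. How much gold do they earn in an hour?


Gold per minute = 30 * 4 = 120
Gold per hour = 120 * 60 = 7200

7200 gold/hour


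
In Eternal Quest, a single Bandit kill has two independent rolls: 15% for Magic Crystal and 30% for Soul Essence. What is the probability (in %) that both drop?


For independent events, P(both) = P(A) * P(B)
= 15% * 30%
= 450 / 100 %
= 4.5%

4.5%


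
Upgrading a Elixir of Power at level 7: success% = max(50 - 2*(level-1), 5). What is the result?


raw_rate = 50 - 2 * (7 - 1)
= 50 - 2 * 6
= 50 - 12
= 38
Apply floor: max(38, 5) = 38%

38%


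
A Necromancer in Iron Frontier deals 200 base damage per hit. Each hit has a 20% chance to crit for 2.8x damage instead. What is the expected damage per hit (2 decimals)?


E[dmg] = base * (1 + crit_chance * (crit_mult - 1))
cc as decimal = 20/100 = 0.2
cm - 1 = 2.8 - 1 = 1.8
Bonus factor = 0.2 * 1.8 = 0.36
Total multiplier = 1 + 0.36 = 1.36
Expected damage = 200 * 1.36 = 272.00

272.00 damage


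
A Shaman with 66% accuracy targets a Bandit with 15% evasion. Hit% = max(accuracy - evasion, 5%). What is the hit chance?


accuracy - evasion = 66 - 15 = 51
Apply floor: max(51, 5) = 51
Hit chance = 51%

51%


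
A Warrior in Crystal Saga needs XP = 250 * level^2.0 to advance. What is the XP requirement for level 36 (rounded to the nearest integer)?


XP = 250 * level^2.0
Substitute level = 36:
XP = 250 * 36^2.0
= 250 * 1296.0
= 324000

324000 XP


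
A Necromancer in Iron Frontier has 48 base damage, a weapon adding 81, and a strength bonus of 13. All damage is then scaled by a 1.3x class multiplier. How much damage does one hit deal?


Sum base + weapon + str = 48 + 81 + 13 = 142
Multiply by 1.3:
142 * 1.3 = 184.6

184.6 damage


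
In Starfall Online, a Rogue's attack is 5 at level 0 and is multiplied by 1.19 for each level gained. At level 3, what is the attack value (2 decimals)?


value = base * growth^level
= 5 * 1.19^3
= 5 * 1.685159
= 8.43

8.43 attack


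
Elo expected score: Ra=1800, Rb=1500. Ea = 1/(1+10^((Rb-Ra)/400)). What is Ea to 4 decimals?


Elo expected score: Ea = 1/(1 + 10^((Rb-Ra)/400))
Rb - Ra = 1500 - 1800 = -300
(Rb-Ra)/400 = -300/400 = -0.75
10^-0.75 = 0.177828
Ea = 1/(1 + 0.177828) = 1/1.177828 = 0.8490

0.8490


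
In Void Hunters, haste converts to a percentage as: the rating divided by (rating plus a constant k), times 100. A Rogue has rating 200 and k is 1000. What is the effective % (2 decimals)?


effective% = rating / (rating + k) * 100
= 200 / (200 + 1000) * 100
= 200 / 1200 * 100
= 0.166667 * 100
= 16.67%

16.67%


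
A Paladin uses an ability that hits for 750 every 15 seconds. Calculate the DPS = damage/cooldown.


DPS = damage / cooldown
= 750 / 15
= 50.00

50.00 DPS


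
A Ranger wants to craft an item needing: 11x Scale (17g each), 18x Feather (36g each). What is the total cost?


Cost breakdown:
  Scale: 11 * 17 = 187
  Feather: 18 * 36 = 648
Total = 187 + 648 = 835

835 gold


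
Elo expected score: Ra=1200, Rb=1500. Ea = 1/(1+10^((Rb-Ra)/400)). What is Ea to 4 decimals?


Elo expected score: Ea = 1/(1 + 10^((Rb-Ra)/400))
Rb - Ra = 1500 - 1200 = 300
(Rb-Ra)/400 = 300/400 = 0.75
10^0.75 = 5.623413
Ea = 1/(1 + 5.623413) = 1/6.623413 = 0.1510

0.1510


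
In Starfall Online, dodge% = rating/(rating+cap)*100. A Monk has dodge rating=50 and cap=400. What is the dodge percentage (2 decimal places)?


dodge% = 50 / (50 + 400) * 100
= 50 / 450 * 100
= 0.111111 * 100
= 11.11%

11.11%


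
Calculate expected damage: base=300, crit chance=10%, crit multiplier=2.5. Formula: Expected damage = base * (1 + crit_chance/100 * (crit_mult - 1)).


E[dmg] = base * (1 + crit_chance * (crit_mult - 1))
cc as decimal = 10/100 = 0.1
cm - 1 = 2.5 - 1 = 1.5
Bonus factor = 0.1 * 1.5 = 0.15
Total multiplier = 1 + 0.15 = 1.15
Expected damage = 300 * 1.15 = 345.00

345.00 damage


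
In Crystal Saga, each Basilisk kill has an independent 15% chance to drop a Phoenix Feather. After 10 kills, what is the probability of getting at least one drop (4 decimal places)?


P(at least one) = 1 - P(none) = 1 - (1-p)^n
p = 15/100 = 0.15
1 - p = 0.85
(1 - p)^10 = 0.85^10 = 0.196874
P(at least one) = 1 - 0.196874 = 0.8031

0.8031
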